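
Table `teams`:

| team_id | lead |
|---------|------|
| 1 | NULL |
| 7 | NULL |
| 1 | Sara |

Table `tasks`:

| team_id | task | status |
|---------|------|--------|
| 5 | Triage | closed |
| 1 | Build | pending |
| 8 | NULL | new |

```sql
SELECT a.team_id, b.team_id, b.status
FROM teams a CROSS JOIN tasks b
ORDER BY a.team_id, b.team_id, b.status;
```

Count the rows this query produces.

CROSS JOIN pairs every row of `teams` with every row of `tasks`: 3 × 3 = 9 rows.

9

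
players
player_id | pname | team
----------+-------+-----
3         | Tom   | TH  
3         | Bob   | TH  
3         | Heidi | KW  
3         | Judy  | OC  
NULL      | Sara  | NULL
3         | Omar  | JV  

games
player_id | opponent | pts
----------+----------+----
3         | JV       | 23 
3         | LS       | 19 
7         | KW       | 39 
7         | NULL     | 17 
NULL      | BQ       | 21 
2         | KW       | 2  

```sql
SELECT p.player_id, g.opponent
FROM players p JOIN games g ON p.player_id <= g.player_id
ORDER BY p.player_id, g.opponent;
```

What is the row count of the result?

20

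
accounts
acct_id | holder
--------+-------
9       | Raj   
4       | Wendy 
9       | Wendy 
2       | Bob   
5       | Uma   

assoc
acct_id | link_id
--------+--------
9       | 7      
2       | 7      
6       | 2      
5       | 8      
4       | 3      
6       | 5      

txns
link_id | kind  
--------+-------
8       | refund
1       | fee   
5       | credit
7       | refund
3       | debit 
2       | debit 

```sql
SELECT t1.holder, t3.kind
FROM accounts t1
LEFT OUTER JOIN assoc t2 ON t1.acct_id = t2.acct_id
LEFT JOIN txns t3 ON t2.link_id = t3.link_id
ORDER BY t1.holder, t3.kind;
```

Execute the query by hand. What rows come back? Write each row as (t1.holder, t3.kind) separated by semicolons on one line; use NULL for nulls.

Joins associate left-to-right: accounts LEFT JOIN assoc on acct_id gives 5 intermediate row(s).
Then LEFT JOIN `txns t3` on link_id: each of those 5 rows is kept; rows whose t2.link_id has no match in t3 get NULL for t3's columns.

(Bob, refund); (Raj, refund); (Uma, refund); (Wendy, debit); (Wendy, refund)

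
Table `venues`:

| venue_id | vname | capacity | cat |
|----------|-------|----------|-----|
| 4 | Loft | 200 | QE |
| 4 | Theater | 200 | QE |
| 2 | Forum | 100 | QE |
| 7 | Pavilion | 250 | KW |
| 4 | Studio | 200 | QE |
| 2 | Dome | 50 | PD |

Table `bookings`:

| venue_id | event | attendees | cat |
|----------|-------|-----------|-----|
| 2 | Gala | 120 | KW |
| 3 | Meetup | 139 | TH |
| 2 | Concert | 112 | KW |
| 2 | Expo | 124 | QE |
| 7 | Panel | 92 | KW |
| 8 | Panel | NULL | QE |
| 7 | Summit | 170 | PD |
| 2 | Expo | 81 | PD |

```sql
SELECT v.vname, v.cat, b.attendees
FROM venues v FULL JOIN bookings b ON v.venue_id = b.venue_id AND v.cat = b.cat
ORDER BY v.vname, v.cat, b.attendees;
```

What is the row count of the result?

11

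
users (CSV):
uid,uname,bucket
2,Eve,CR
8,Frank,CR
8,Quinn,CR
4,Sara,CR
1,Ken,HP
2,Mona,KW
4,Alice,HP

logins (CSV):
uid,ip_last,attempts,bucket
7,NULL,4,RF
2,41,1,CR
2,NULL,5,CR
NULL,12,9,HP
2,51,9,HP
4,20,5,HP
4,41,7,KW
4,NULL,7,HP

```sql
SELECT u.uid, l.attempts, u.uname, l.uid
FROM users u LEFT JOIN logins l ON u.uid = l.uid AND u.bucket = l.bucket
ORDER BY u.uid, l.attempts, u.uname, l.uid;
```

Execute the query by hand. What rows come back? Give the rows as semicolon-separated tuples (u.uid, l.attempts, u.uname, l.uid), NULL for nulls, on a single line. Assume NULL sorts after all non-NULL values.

LEFT JOIN keeps every row from `users`; unmatched rows get NULL for `logins`'s columns.
Matching on u.uid = l.uid AND u.bucket = l.bucket. A NULL in a compared column never satisfies the condition.
- u row (uid=2, bucket=CR): matches 2 l row(s) → 2 output row(s).
- u row (uid=8, bucket=CR): no match → kept, l columns NULL.
- u row (uid=8, bucket=CR): no match → kept, l columns NULL.
- u row (uid=4, bucket=CR): no match → kept, l columns NULL.
- u row (uid=1, bucket=HP): no match → kept, l columns NULL.
- u row (uid=2, bucket=KW): no match → kept, l columns NULL.
- u row (uid=4, bucket=HP): matches 2 l row(s) → 2 output row(s).
After projecting and ordering:
u.uid | l.attempts | u.uname | l.uid
1 | NULL | Ken | NULL
2 | 1 | Eve | 2
2 | 5 | Eve | 2
2 | NULL | Mona | NULL
4 | 5 | Alice | 4
4 | 7 | Alice | 4
4 | NULL | Sara | NULL
8 | NULL | Frank | NULL
8 | NULL | Quinn | NULL

(1, NULL, Ken, NULL); (2, 1, Eve, 2); (2, 5, Eve, 2); (2, NULL, Mona, NULL); (4, 5, Alice, 4); (4, 7, Alice, 4); (4, NULL, Sara, NULL); (8, NULL, Frank, NULL); (8, NULL, Quinn, NULL)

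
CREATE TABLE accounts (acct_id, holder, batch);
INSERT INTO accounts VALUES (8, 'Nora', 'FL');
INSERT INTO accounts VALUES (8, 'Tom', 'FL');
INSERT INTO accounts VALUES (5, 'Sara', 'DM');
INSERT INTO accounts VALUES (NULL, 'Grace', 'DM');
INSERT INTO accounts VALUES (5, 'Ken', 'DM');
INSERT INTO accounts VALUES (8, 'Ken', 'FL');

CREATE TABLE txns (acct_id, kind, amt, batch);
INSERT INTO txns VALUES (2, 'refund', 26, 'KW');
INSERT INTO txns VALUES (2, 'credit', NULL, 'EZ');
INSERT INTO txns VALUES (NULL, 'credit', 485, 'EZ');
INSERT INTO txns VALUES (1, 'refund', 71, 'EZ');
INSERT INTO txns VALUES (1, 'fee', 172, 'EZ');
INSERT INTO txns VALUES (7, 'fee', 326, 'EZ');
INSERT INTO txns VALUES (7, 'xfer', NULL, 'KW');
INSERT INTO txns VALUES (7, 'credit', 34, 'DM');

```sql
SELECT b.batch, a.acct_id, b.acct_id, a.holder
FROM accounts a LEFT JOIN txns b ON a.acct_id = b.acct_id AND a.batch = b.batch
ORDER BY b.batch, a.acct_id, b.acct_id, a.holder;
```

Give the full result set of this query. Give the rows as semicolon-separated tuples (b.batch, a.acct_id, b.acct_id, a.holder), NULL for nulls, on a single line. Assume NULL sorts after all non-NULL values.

(NULL, 5, NULL, Ken); (NULL, 5, NULL, Sara); (NULL, 8, NULL, Ken); (NULL, 8, NULL, Nora); (NULL, 8, NULL, Tom); (NULL, NULL, NULL, Grace)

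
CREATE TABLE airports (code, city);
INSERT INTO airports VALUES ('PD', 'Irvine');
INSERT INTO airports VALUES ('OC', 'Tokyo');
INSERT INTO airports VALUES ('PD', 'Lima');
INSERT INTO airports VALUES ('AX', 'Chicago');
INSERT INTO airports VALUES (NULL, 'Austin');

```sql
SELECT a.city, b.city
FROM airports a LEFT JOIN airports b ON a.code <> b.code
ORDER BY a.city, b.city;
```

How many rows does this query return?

11

LEFT JOIN keeps every row from `airports a`; unmatched rows get NULL for `airports b`'s columns.
Matching on a.code <> b.code. A NULL in a compared column never satisfies the condition.
- a (code=PD) pairs with 2 row(s) of b.
- a (code=OC) pairs with 3 row(s) of b.
- a (code=PD) pairs with 2 row(s) of b.
- a (code=AX) pairs with 3 row(s) of b.
- a (code=NULL) has no partner → padded with NULL.
Total: 10 matched + 1 padded = 11 rows.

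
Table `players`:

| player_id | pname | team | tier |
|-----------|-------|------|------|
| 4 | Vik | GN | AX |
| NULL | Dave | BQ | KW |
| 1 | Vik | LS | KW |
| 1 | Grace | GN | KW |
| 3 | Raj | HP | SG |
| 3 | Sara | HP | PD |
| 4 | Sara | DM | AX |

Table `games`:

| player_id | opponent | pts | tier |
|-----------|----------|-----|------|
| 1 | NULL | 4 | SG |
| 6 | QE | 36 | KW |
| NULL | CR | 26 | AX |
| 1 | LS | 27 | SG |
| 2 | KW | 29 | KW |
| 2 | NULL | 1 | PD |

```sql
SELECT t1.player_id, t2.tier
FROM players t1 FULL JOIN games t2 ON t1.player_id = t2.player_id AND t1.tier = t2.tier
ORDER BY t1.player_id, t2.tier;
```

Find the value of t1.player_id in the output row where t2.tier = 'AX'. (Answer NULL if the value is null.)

NULL

FULL OUTER JOIN keeps every row from both sides; unmatched rows get NULL for the other side's columns.
Matching on t1.player_id = t2.player_id AND t1.tier = t2.tier. A NULL in a compared column never satisfies the condition.
- t1[0] player_id=4, tier=AX → no match; kept with NULLs on the t2 side.
- t1[1] player_id=NULL, tier=KW → no match; kept with NULLs on the t2 side.
- t1[2] player_id=1, tier=KW → no match; kept with NULLs on the t2 side.
- t1[3] player_id=1, tier=KW → no match; kept with NULLs on the t2 side.
- t1[4] player_id=3, tier=SG → no match; kept with NULLs on the t2 side.
- t1[5] player_id=3, tier=PD → no match; kept with NULLs on the t2 side.
- t1[6] player_id=4, tier=AX → no match; kept with NULLs on the t2 side.
- 6 row(s) from t2 found no t1 partner → padded with NULL.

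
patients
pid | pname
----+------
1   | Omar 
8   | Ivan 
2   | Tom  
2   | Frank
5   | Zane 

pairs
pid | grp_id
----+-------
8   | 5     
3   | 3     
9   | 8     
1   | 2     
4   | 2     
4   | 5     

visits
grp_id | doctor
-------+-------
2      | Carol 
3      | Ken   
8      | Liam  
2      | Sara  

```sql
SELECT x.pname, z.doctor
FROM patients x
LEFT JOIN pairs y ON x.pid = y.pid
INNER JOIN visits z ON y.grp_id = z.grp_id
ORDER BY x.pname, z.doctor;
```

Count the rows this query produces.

Joins associate left-to-right: patients LEFT JOIN pairs on pid gives 5 intermediate row(s).
Then INNER JOIN `visits z` on grp_id: keep only rows whose y.grp_id appears in z.
Result: 2 row(s).

2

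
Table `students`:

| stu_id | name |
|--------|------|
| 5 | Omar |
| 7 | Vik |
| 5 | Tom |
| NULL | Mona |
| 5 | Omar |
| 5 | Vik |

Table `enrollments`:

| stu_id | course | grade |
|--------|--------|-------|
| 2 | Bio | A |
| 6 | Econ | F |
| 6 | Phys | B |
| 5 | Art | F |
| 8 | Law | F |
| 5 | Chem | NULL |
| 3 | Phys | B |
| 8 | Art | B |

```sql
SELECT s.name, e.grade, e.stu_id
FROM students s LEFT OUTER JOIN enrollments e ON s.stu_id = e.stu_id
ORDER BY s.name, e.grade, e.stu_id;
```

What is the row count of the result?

10

LEFT JOIN keeps every row from `students`; unmatched rows get NULL for `enrollments`'s columns.
Matching on s.stu_id = e.stu_id. A NULL in a compared column never satisfies the condition.
- s row (stu_id=5): matches 2 e row(s) → 2 output row(s).
- s row (stu_id=7): no match → kept, e columns NULL.
- s row (stu_id=5): matches 2 e row(s) → 2 output row(s).
- s row (stu_id=NULL): no match → kept, e columns NULL.
- s row (stu_id=5): matches 2 e row(s) → 2 output row(s).
- s row (stu_id=5): matches 2 e row(s) → 2 output row(s).
Total: 8 matched + 2 padded = 10 rows.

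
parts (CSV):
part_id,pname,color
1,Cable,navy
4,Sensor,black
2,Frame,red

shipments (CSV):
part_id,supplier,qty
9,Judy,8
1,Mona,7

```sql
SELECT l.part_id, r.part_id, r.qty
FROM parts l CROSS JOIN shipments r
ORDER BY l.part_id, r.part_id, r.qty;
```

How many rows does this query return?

6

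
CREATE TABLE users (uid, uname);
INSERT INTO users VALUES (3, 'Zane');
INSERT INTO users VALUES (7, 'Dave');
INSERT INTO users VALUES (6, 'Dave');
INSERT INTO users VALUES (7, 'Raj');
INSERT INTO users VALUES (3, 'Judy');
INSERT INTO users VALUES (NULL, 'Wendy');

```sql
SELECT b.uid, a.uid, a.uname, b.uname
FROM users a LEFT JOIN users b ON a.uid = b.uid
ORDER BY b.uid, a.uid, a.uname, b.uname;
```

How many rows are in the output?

LEFT JOIN keeps every row from `users a`; unmatched rows get NULL for `users b`'s columns.
Matching on a.uid = b.uid. A NULL in a compared column never satisfies the condition.
Matched pairs: 9; unmatched a rows kept: 1.
Total: 9 matched + 1 padded = 10 rows.

10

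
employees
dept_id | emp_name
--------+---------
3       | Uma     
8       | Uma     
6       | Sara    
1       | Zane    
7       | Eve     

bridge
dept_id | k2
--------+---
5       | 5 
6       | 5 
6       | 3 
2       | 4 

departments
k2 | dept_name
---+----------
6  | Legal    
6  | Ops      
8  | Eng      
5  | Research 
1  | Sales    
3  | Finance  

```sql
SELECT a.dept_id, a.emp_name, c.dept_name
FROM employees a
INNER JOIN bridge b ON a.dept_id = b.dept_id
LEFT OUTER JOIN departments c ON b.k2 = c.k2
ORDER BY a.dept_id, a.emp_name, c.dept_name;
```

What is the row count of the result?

Evaluate left to right. First `employees a INNER JOIN bridge b` on dept_id: 2 row(s).
Then LEFT JOIN `departments c` on k2: each of those 2 rows is kept; rows whose b.k2 has no match in c get NULL for c's columns.
Result: 2 row(s).

2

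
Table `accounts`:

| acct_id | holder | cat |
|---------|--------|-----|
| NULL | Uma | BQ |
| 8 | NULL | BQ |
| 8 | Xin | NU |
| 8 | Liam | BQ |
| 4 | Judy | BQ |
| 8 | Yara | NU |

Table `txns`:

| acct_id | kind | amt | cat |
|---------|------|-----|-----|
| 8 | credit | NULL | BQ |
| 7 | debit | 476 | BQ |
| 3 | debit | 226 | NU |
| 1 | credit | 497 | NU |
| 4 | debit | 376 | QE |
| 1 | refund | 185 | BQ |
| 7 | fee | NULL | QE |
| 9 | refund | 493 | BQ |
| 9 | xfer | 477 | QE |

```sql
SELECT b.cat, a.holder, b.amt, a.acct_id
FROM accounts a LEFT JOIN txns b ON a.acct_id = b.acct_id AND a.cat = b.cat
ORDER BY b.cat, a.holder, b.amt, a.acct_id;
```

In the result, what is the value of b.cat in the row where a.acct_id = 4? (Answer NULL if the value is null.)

LEFT JOIN keeps every row from `accounts`; unmatched rows get NULL for `txns`'s columns.
Matching on a.acct_id = b.acct_id AND a.cat = b.cat. A NULL in a compared column never satisfies the condition.
Matched pairs: 2; unmatched a rows kept: 4.

NULL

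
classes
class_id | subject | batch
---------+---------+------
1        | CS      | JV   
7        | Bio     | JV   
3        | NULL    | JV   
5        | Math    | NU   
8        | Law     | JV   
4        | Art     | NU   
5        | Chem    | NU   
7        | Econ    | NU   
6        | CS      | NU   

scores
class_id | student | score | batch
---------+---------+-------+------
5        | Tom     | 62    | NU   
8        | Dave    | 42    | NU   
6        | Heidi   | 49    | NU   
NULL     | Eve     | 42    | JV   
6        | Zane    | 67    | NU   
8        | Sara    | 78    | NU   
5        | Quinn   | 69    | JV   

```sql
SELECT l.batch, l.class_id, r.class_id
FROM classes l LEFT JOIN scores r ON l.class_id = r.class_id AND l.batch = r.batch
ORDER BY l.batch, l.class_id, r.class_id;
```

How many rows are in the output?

LEFT JOIN keeps every row from `classes`; unmatched rows get NULL for `scores`'s columns.
Matching on l.class_id = r.class_id AND l.batch = r.batch. A NULL in a compared column never satisfies the condition.
- class_id=1, batch=JV: no r row matches, row kept with r columns NULL.
- class_id=7, batch=JV: no r row matches, row kept with r columns NULL.
- class_id=3, batch=JV: no r row matches, row kept with r columns NULL.
- class_id=5, batch=NU: 1 matching r row(s), so 1 row(s) emitted.
- class_id=8, batch=JV: no r row matches, row kept with r columns NULL.
- class_id=4, batch=NU: no r row matches, row kept with r columns NULL.
- class_id=5, batch=NU: 1 matching r row(s), so 1 row(s) emitted.
- class_id=7, batch=NU: no r row matches, row kept with r columns NULL.
- class_id=6, batch=NU: 2 matching r row(s), so 2 row(s) emitted.
Total: 4 matched + 6 padded = 10 rows.

10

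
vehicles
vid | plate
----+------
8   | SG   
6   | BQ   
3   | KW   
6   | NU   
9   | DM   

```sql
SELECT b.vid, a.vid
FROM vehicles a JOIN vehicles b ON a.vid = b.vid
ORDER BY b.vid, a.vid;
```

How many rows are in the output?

INNER JOIN keeps only pairs where the ON condition holds.
Matching on a.vid = b.vid.
- a[0] vid=8 → 1 match(es) in b → 1 row(s).
- a[1] vid=6 → 2 match(es) in b → 2 row(s).
- a[2] vid=3 → 1 match(es) in b → 1 row(s).
- a[3] vid=6 → 2 match(es) in b → 2 row(s).
- a[4] vid=9 → 1 match(es) in b → 1 row(s).
Total: 7 rows.

7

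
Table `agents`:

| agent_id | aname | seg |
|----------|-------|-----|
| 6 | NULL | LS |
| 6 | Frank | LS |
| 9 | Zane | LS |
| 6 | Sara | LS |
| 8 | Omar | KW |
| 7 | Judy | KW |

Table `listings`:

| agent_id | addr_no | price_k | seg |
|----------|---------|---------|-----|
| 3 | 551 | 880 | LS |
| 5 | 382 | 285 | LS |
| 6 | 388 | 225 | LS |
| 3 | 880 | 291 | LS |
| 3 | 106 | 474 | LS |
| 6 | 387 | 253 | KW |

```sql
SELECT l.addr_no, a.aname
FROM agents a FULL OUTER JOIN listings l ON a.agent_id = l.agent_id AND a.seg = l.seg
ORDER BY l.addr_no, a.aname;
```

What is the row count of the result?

11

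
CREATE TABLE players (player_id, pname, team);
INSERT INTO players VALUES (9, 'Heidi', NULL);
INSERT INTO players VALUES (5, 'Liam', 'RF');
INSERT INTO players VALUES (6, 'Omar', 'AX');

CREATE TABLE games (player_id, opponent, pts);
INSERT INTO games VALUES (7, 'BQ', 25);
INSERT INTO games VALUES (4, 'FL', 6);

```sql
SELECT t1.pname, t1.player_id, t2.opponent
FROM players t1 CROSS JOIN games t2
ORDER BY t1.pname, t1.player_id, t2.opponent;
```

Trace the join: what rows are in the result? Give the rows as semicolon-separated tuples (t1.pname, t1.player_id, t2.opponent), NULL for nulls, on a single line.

(Heidi, 9, BQ); (Heidi, 9, FL); (Liam, 5, BQ); (Liam, 5, FL); (Omar, 6, BQ); (Omar, 6, FL)

CROSS JOIN pairs every row of `players` with every row of `games`: 3 × 2 = 6 rows.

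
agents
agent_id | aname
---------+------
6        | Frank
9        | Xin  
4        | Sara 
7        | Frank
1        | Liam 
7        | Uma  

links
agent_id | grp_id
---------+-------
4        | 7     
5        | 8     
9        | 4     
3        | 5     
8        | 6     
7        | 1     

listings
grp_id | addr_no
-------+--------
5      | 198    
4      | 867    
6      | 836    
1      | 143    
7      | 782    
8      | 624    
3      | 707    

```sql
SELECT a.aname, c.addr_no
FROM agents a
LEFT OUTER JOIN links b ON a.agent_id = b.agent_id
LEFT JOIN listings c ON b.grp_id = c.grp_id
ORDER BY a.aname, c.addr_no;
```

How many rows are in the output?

Joins associate left-to-right: agents LEFT JOIN links on agent_id gives 6 intermediate row(s).
Then LEFT JOIN `listings c` on grp_id: each of those 6 rows is kept; rows whose b.grp_id has no match in c get NULL for c's columns.
Result: 6 row(s).

6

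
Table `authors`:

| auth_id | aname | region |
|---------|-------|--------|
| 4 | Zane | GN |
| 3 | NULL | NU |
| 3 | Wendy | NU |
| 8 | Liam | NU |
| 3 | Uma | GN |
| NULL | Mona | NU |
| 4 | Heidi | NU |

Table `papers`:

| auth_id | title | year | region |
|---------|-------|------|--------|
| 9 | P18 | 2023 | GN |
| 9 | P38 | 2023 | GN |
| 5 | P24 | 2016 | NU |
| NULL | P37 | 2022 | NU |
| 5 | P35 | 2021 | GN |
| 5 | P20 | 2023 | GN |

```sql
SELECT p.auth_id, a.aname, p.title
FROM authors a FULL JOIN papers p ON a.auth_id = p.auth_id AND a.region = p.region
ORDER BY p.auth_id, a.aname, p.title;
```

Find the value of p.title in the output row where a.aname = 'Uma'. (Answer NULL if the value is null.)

NULL

FULL OUTER JOIN keeps every row from both sides; unmatched rows get NULL for the other side's columns.
Matching on a.auth_id = p.auth_id AND a.region = p.region. A NULL in a compared column never satisfies the condition.
- a[0] auth_id=4, region=GN → no match; kept with NULLs on the p side.
- a[1] auth_id=3, region=NU → no match; kept with NULLs on the p side.
- a[2] auth_id=3, region=NU → no match; kept with NULLs on the p side.
- a[3] auth_id=8, region=NU → no match; kept with NULLs on the p side.
- a[4] auth_id=3, region=GN → no match; kept with NULLs on the p side.
- a[5] auth_id=NULL, region=NU → no match; kept with NULLs on the p side.
- a[6] auth_id=4, region=NU → no match; kept with NULLs on the p side.
- 6 p row(s) had no a match → kept, a columns NULL.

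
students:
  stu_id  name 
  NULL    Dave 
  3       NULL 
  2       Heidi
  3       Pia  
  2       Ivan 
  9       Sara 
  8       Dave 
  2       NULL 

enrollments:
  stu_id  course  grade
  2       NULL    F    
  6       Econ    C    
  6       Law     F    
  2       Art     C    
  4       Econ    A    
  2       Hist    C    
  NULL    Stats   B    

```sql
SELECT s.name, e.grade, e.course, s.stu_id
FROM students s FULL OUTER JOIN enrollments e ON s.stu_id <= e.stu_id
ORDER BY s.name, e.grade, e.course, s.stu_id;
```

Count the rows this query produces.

FULL OUTER JOIN keeps every row from both sides; unmatched rows get NULL for the other side's columns.
Matching on s.stu_id <= e.stu_id. A NULL in a compared column never satisfies the condition.
- stu_id=NULL: no e row matches, row kept with e columns NULL.
- stu_id=3: 3 matching e row(s), so 3 row(s) emitted.
- stu_id=2: 6 matching e row(s), so 6 row(s) emitted.
- stu_id=3: 3 matching e row(s), so 3 row(s) emitted.
- stu_id=2: 6 matching e row(s), so 6 row(s) emitted.
- stu_id=9: no e row matches, row kept with e columns NULL.
- stu_id=8: no e row matches, row kept with e columns NULL.
- stu_id=2: 6 matching e row(s), so 6 row(s) emitted.
- plus 1 unmatched e row(s), each kept with NULL s columns.
Total: 24 matched + 4 padded = 28 rows.

28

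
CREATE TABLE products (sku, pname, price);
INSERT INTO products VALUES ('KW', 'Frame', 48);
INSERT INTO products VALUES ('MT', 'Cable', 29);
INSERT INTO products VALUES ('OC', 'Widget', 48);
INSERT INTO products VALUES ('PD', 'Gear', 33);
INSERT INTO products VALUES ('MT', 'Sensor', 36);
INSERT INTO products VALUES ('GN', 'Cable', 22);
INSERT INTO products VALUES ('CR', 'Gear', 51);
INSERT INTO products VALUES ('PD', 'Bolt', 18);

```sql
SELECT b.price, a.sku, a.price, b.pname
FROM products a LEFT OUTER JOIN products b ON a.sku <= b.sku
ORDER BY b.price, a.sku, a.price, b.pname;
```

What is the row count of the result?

38

LEFT JOIN keeps every row from `products a`; unmatched rows get NULL for `products b`'s columns.
Matching on a.sku <= b.sku.
- sku=KW: 6 matching b row(s), so 6 row(s) emitted.
- sku=MT: 5 matching b row(s), so 5 row(s) emitted.
- sku=OC: 3 matching b row(s), so 3 row(s) emitted.
- sku=PD: 2 matching b row(s), so 2 row(s) emitted.
- sku=MT: 5 matching b row(s), so 5 row(s) emitted.
- sku=GN: 7 matching b row(s), so 7 row(s) emitted.
- sku=CR: 8 matching b row(s), so 8 row(s) emitted.
- sku=PD: 2 matching b row(s), so 2 row(s) emitted.
Total: 38 rows.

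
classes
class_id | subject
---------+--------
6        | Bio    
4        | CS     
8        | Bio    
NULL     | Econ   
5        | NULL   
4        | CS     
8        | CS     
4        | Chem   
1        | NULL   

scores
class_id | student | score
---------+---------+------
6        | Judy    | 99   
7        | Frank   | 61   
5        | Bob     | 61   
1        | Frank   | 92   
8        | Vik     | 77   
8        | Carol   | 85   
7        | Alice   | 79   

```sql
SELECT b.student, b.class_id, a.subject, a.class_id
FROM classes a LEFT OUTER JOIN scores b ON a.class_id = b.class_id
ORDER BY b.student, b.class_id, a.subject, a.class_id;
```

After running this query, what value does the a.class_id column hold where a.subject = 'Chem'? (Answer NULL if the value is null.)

LEFT JOIN keeps every row from `classes`; unmatched rows get NULL for `scores`'s columns.
Matching on a.class_id = b.class_id. A NULL in a compared column never satisfies the condition.
- a[0] class_id=6 → 1 match(es) in b → 1 row(s).
- a[1] class_id=4 → no match; kept with NULLs on the b side.
- a[2] class_id=8 → 2 match(es) in b → 2 row(s).
- a[3] class_id=NULL → no match; kept with NULLs on the b side.
- a[4] class_id=5 → 1 match(es) in b → 1 row(s).
- a[5] class_id=4 → no match; kept with NULLs on the b side.
- a[6] class_id=8 → 2 match(es) in b → 2 row(s).
- a[7] class_id=4 → no match; kept with NULLs on the b side.
- a[8] class_id=1 → 1 match(es) in b → 1 row(s).

4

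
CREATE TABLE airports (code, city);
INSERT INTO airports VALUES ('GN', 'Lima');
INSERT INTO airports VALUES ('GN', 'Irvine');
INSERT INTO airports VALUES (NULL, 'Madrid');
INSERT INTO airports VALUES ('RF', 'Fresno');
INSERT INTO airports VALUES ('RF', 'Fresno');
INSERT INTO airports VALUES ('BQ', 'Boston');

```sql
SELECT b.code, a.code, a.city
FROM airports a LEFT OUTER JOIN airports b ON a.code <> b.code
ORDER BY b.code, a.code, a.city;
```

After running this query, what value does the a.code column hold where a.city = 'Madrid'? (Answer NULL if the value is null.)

LEFT JOIN keeps every row from `airports a`; unmatched rows get NULL for `airports b`'s columns.
Matching on a.code <> b.code. A NULL in a compared column never satisfies the condition.
- a row (code=GN): matches 3 b row(s) → 3 output row(s).
- a row (code=GN): matches 3 b row(s) → 3 output row(s).
- a row (code=NULL): no match → kept, b columns NULL.
- a row (code=RF): matches 3 b row(s) → 3 output row(s).
- a row (code=RF): matches 3 b row(s) → 3 output row(s).
- a row (code=BQ): matches 4 b row(s) → 4 output row(s).

NULL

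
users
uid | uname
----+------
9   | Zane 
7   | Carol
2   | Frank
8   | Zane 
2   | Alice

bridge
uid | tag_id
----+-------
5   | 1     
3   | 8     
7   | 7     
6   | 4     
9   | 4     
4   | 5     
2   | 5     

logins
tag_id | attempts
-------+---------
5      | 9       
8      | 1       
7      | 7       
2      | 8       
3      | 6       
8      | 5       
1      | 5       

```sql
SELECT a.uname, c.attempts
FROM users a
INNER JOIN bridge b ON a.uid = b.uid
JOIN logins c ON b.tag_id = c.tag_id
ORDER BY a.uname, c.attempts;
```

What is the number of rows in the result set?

3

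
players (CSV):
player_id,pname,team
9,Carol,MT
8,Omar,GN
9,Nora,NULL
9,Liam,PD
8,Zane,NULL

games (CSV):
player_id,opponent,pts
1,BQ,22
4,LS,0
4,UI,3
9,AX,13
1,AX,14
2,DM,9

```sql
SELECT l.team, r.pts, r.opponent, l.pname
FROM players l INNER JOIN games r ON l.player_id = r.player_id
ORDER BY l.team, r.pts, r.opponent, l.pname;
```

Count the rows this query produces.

INNER JOIN keeps only pairs where the ON condition holds.
Matching on l.player_id = r.player_id.
Matched pairs: 3.
Total: 3 rows.

3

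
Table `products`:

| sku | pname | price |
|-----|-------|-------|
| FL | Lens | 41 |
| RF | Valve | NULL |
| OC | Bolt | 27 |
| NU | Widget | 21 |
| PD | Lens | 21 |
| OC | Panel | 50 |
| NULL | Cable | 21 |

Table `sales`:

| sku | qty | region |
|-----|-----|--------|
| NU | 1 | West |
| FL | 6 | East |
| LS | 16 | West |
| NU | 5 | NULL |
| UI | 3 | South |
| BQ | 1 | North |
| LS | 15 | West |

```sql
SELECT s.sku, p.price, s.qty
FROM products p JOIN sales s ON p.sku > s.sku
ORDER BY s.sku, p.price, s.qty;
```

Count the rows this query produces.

INNER JOIN keeps only pairs where the ON condition holds.
Matching on p.sku > s.sku. A NULL in a compared column never satisfies the condition.
Matched pairs: 29.
Total: 29 rows.

29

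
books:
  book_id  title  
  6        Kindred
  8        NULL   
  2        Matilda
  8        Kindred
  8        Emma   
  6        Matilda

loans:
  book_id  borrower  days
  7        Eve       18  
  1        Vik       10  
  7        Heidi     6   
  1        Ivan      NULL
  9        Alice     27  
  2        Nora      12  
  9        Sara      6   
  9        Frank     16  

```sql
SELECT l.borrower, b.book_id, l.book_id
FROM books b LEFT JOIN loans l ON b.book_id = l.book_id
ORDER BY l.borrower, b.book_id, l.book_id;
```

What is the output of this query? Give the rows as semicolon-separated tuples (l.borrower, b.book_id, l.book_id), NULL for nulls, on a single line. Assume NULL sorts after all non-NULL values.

LEFT JOIN keeps every row from `books`; unmatched rows get NULL for `loans`'s columns.
Matching on b.book_id = l.book_id.
- book_id=6: no l row matches, row kept with l columns NULL.
- book_id=8: no l row matches, row kept with l columns NULL.
- book_id=2: 1 matching l row(s), so 1 row(s) emitted.
- book_id=8: no l row matches, row kept with l columns NULL.
- book_id=8: no l row matches, row kept with l columns NULL.
- book_id=6: no l row matches, row kept with l columns NULL.
After projecting and ordering:
l.borrower | b.book_id | l.book_id
Nora | 2 | 2
NULL | 6 | NULL
NULL | 6 | NULL
NULL | 8 | NULL
NULL | 8 | NULL
NULL | 8 | NULL

(Nora, 2, 2); (NULL, 6, NULL); (NULL, 6, NULL); (NULL, 8, NULL); (NULL, 8, NULL); (NULL, 8, NULL)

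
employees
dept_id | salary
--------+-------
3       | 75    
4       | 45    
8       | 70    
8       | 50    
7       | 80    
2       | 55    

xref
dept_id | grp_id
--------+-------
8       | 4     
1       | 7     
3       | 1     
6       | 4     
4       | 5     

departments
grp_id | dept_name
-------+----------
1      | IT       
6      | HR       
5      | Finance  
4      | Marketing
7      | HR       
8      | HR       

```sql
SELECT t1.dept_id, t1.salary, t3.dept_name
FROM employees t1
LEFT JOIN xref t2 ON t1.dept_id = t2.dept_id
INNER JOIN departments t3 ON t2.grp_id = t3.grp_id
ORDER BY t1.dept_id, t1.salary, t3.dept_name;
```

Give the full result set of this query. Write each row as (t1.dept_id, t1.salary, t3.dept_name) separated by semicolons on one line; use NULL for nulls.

(3, 75, IT); (4, 45, Finance); (8, 50, Marketing); (8, 70, Marketing)

Joins associate left-to-right: employees LEFT JOIN xref on dept_id gives 6 intermediate row(s).
Then INNER JOIN `departments t3` on grp_id: keep only rows whose t2.grp_id appears in t3.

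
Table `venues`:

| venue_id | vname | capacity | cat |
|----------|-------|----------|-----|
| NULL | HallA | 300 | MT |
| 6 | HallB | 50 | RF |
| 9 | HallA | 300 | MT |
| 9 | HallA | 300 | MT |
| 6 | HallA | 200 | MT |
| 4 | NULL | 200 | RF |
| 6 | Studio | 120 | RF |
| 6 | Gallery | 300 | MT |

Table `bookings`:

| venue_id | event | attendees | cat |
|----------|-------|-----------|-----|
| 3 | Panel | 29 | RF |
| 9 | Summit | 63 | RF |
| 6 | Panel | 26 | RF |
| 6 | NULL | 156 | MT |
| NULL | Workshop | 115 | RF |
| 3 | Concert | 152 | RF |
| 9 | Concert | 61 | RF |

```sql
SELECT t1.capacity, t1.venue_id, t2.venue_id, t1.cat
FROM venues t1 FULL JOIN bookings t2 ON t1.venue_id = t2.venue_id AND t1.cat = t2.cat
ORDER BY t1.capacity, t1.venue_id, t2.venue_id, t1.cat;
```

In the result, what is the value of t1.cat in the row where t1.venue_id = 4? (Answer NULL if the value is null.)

RF

FULL OUTER JOIN keeps every row from both sides; unmatched rows get NULL for the other side's columns.
Matching on t1.venue_id = t2.venue_id AND t1.cat = t2.cat. A NULL in a compared column never satisfies the condition.
Matched pairs: 4; unmatched t1 rows kept: 4; unmatched t2 rows kept: 5.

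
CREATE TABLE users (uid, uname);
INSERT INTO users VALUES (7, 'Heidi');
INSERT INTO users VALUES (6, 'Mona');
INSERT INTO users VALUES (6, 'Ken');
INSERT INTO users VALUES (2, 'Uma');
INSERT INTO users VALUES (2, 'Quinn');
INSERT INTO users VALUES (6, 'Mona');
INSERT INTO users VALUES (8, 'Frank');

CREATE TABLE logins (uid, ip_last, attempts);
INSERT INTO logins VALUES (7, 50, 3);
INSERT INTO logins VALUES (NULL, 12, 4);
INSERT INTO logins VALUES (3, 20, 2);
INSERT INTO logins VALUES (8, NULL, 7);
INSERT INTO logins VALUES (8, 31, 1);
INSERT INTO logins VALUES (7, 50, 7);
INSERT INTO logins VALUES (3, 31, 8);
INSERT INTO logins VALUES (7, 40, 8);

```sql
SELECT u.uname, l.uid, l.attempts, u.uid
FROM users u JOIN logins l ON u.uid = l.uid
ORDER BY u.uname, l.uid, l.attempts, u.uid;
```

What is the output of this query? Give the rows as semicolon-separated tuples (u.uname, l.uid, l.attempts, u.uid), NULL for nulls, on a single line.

INNER JOIN keeps only pairs where the ON condition holds.
Matching on u.uid = l.uid. A NULL in a compared column never satisfies the condition.
Matched pairs: 5.

(Frank, 8, 1, 8); (Frank, 8, 7, 8); (Heidi, 7, 3, 7); (Heidi, 7, 7, 7); (Heidi, 7, 8, 7)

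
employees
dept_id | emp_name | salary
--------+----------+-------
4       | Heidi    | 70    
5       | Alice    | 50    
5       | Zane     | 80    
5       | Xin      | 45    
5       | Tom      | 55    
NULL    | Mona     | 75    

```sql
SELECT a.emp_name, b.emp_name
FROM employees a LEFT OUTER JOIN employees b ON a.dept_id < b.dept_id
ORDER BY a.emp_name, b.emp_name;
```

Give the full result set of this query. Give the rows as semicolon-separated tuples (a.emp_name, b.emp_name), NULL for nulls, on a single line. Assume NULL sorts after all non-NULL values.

(Alice, NULL); (Heidi, Alice); (Heidi, Tom); (Heidi, Xin); (Heidi, Zane); (Mona, NULL); (Tom, NULL); (Xin, NULL); (Zane, NULL)

LEFT JOIN keeps every row from `employees a`; unmatched rows get NULL for `employees b`'s columns.
Matching on a.dept_id < b.dept_id. A NULL in a compared column never satisfies the condition.
Matched pairs: 4; unmatched a rows kept: 5.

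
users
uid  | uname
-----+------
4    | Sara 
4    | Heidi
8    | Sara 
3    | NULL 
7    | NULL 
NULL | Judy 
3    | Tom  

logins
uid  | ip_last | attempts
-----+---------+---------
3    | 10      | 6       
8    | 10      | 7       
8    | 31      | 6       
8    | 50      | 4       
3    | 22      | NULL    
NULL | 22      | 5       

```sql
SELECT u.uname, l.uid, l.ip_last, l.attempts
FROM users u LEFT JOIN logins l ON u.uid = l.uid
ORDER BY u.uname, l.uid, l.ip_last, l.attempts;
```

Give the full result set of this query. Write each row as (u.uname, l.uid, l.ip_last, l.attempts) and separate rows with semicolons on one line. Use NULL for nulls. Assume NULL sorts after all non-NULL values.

LEFT JOIN keeps every row from `users`; unmatched rows get NULL for `logins`'s columns.
Matching on u.uid = l.uid. A NULL in a compared column never satisfies the condition.
- u row (uid=4): no match → kept, l columns NULL.
- u row (uid=4): no match → kept, l columns NULL.
- u row (uid=8): matches 3 l row(s) → 3 output row(s).
- u row (uid=3): matches 2 l row(s) → 2 output row(s).
- u row (uid=7): no match → kept, l columns NULL.
- u row (uid=NULL): no match → kept, l columns NULL.
- u row (uid=3): matches 2 l row(s) → 2 output row(s).

(Heidi, NULL, NULL, NULL); (Judy, NULL, NULL, NULL); (Sara, 8, 10, 7); (Sara, 8, 31, 6); (Sara, 8, 50, 4); (Sara, NULL, NULL, NULL); (Tom, 3, 10, 6); (Tom, 3, 22, NULL); (NULL, 3, 10, 6); (NULL, 3, 22, NULL); (NULL, NULL, NULL, NULL)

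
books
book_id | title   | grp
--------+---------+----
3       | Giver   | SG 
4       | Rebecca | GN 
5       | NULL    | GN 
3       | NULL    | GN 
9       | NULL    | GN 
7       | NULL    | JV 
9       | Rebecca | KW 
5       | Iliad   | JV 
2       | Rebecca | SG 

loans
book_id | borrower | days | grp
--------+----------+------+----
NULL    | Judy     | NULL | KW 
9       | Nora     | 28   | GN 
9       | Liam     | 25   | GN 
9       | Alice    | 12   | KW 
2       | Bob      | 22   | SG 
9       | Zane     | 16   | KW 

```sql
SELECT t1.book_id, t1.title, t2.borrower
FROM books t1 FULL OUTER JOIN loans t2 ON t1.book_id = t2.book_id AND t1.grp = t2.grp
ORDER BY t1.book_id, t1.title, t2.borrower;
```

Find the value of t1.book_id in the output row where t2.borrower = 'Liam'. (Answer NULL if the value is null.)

9

FULL OUTER JOIN keeps every row from both sides; unmatched rows get NULL for the other side's columns.
Matching on t1.book_id = t2.book_id AND t1.grp = t2.grp. A NULL in a compared column never satisfies the condition.
- t1[0] book_id=3, grp=SG → no match; kept with NULLs on the t2 side.
- t1[1] book_id=4, grp=GN → no match; kept with NULLs on the t2 side.
- t1[2] book_id=5, grp=GN → no match; kept with NULLs on the t2 side.
- t1[3] book_id=3, grp=GN → no match; kept with NULLs on the t2 side.
- t1[4] book_id=9, grp=GN → 2 match(es) in t2 → 2 row(s).
- t1[5] book_id=7, grp=JV → no match; kept with NULLs on the t2 side.
- t1[6] book_id=9, grp=KW → 2 match(es) in t2 → 2 row(s).
- t1[7] book_id=5, grp=JV → no match; kept with NULLs on the t2 side.
- t1[8] book_id=2, grp=SG → 1 match(es) in t2 → 1 row(s).
- 1 t2 row(s) had no t1 match → kept, t1 columns NULL.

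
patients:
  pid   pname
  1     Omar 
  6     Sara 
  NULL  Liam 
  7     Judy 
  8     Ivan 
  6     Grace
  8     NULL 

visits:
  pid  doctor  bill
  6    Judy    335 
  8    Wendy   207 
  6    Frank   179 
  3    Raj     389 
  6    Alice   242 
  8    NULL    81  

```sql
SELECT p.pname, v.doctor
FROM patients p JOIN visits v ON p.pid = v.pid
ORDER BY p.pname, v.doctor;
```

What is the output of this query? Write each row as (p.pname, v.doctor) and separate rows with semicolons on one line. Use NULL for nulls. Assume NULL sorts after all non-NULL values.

INNER JOIN keeps only pairs where the ON condition holds.
Matching on p.pid = v.pid. A NULL in a compared column never satisfies the condition.
Matched pairs: 10.

(Grace, Alice); (Grace, Frank); (Grace, Judy); (Ivan, Wendy); (Ivan, NULL); (Sara, Alice); (Sara, Frank); (Sara, Judy); (NULL, Wendy); (NULL, NULL)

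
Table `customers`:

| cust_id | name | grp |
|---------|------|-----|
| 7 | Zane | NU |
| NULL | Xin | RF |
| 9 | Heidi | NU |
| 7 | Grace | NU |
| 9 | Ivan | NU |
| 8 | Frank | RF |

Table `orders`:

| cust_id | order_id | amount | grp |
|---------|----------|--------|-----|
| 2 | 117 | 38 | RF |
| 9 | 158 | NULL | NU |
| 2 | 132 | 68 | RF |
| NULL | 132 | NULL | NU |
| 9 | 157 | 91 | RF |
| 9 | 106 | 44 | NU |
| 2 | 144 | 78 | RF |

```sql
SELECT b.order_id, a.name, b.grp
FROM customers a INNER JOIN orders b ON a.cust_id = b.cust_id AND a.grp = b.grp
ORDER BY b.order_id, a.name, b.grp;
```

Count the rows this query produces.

INNER JOIN keeps only pairs where the ON condition holds.
Matching on a.cust_id = b.cust_id AND a.grp = b.grp. A NULL in a compared column never satisfies the condition.
Matched pairs: 4.
Total: 4 rows.

4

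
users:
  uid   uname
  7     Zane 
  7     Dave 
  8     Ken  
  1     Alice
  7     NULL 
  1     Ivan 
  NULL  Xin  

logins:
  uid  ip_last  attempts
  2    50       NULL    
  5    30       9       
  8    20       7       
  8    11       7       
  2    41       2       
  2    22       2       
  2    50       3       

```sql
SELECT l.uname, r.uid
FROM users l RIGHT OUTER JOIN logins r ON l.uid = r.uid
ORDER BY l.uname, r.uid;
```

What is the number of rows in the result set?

7

RIGHT JOIN keeps every row from `logins`; unmatched rows get NULL for `users`'s columns.
Matching on l.uid = r.uid. A NULL in a compared column never satisfies the condition.
- l[0] uid=7 → no match.
- l[1] uid=7 → no match.
- l[2] uid=8 → 2 match(es) in r → 2 row(s).
- l[3] uid=1 → no match.
- l[4] uid=7 → no match.
- l[5] uid=1 → no match.
- l[6] uid=NULL → no match.
- 5 r row(s) had no l match → kept, l columns NULL.
Total: 2 matched + 5 padded = 7 rows.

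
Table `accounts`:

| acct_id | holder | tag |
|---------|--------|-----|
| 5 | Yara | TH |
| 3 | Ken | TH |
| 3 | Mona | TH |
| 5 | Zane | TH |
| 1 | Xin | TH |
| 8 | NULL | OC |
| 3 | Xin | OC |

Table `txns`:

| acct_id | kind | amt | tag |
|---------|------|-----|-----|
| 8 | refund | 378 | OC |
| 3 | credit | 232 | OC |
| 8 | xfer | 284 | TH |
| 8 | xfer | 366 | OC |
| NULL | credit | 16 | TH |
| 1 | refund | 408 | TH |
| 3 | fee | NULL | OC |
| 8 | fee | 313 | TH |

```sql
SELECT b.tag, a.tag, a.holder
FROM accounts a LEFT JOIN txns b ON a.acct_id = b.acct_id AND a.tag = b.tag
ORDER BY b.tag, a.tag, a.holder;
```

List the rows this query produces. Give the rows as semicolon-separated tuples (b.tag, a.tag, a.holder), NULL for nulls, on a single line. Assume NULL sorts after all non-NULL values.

(OC, OC, Xin); (OC, OC, Xin); (OC, OC, NULL); (OC, OC, NULL); (TH, TH, Xin); (NULL, TH, Ken); (NULL, TH, Mona); (NULL, TH, Yara); (NULL, TH, Zane)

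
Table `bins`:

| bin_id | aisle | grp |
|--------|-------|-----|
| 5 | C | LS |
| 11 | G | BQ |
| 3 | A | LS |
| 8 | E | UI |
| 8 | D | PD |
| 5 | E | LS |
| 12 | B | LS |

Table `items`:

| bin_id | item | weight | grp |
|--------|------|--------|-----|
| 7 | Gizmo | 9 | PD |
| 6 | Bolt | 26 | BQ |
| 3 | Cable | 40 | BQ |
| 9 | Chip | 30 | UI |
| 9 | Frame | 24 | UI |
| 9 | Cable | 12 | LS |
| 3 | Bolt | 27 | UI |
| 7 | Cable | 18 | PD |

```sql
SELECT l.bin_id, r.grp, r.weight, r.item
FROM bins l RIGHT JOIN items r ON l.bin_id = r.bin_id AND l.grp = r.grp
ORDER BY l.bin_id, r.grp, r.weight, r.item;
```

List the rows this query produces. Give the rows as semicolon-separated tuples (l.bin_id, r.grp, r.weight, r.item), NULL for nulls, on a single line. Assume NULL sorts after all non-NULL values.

(NULL, BQ, 26, Bolt); (NULL, BQ, 40, Cable); (NULL, LS, 12, Cable); (NULL, PD, 9, Gizmo); (NULL, PD, 18, Cable); (NULL, UI, 24, Frame); (NULL, UI, 27, Bolt); (NULL, UI, 30, Chip)

RIGHT JOIN keeps every row from `items`; unmatched rows get NULL for `bins`'s columns.
Matching on l.bin_id = r.bin_id AND l.grp = r.grp.
- l[0] bin_id=5, grp=LS → no match.
- l[1] bin_id=11, grp=BQ → no match.
- l[2] bin_id=3, grp=LS → no match.
- l[3] bin_id=8, grp=UI → no match.
- l[4] bin_id=8, grp=PD → no match.
- l[5] bin_id=5, grp=LS → no match.
- l[6] bin_id=12, grp=LS → no match.
- 8 r row(s) had no l match → kept, l columns NULL.
After projecting and ordering:
l.bin_id | r.grp | r.weight | r.item
NULL | BQ | 26 | Bolt
NULL | BQ | 40 | Cable
NULL | LS | 12 | Cable
NULL | PD | 9 | Gizmo
NULL | PD | 18 | Cable
NULL | UI | 24 | Frame
NULL | UI | 27 | Bolt
NULL | UI | 30 | Chip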